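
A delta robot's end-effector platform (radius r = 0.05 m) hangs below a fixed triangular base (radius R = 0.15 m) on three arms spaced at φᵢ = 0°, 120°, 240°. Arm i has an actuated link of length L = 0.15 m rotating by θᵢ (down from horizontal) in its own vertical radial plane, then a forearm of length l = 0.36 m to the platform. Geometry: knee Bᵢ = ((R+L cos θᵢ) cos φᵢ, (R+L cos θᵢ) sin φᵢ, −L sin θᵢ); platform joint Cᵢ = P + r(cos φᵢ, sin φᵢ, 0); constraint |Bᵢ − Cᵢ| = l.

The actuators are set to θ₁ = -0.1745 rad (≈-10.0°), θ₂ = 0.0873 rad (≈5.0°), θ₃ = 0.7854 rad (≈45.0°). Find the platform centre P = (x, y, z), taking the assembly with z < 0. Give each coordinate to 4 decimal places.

(0.0760, 0.0811, -0.2798)

arm 1 at φ=0.0°: e+L cos θ1 = 0.2477;  O1 = (0.2477, 0.0000, 0.0260)
arm 2 at φ=120.0°: e+L cos θ2 = 0.2494;  O2 = (-0.1247, 0.2160, -0.0131)
φ3=240.0°: virtual centre (-0.1030, -0.1785, -0.1061), radius l
eliminate P² terms by subtracting sphere 1 from 2 and 3
plane₁₂: -0.7449x+0.4320y+-0.0782z = 0.0003
Cramer: x(z) = 0.0061-0.2497z;  y(z) = 0.0113-0.2495z
into |P−O₁|² = l²: 1.1246z² + 0.0629z + -0.0704 = 0;  Δ = 0.3207;  z = -0.2798 or 0.2238 → z<0 root = -0.2798
x = 0.0760, y = 0.0811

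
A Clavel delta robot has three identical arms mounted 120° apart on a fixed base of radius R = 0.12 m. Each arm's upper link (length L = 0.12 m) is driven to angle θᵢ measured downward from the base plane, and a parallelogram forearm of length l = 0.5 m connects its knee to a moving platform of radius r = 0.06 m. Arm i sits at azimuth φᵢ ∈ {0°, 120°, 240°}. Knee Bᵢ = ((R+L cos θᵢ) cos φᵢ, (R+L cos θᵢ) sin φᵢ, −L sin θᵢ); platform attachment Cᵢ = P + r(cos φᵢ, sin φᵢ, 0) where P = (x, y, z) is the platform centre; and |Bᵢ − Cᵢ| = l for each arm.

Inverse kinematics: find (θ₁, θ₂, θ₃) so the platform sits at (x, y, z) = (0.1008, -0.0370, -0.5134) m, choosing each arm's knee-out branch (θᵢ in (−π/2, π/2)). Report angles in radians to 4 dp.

arm 1 (φ=0.0°): x'=0.1008, y'=-0.0370
  e−x'=-0.0408;  (l²−L²−(e−x')²−y'²−z²)/2L = -0.1292
  √(A²+B²)=0.5150;  θ1 = -1.6501+1.8244 ≈ 0.1743
rotate P by −φ2: (-0.0824, -0.0688, -0.5134)
  A=0.1424, B=-0.5134, C=(l²−L²−A²−y'²−z²)/(2L)=-0.2208
  γ=atan2(-0.5134,0.1424)=-1.3002;  ψ=arccos(-0.4145)=1.9982;  θ2=γ+ψ≈0.6980
φ3=240.0° → target in arm frame (-0.0184, 0.1058)
  e−x'=0.0784;  (l²−L²−(e−x')²−y'²−z²)/2L = -0.1888
  √(A²+B²)=0.5193;  θ3 = -1.4193+1.9429 ≈ 0.5235

θ₁ = 0.1743, θ₂ = 0.6980, θ₃ = 0.5235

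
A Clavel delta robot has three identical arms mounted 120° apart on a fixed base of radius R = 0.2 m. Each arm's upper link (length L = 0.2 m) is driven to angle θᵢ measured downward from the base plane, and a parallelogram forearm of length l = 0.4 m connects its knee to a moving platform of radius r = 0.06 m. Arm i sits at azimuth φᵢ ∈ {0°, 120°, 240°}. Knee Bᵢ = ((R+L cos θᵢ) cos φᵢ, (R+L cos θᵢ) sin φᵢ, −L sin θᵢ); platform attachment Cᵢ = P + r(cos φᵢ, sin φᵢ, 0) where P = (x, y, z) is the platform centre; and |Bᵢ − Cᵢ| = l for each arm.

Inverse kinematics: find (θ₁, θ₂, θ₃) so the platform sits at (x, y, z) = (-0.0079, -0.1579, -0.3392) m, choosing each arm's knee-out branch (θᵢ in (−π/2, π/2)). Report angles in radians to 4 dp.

φ1=0.0° → target in arm frame (-0.0079, -0.1579)
  A cos θ + B sin θ = C:  0.1479·cos θ + -0.3392·sin θ = -0.1047
  γ=atan2(-0.3392,0.1479)=-1.1596;  ψ=arccos(-0.2828)=1.8575;  θ1=γ+ψ≈0.6979
rotate P by −φ2: (-0.1328, 0.0858, -0.3392)
  e−x'=0.2728;  (l²−L²−(e−x')²−y'²−z²)/2L = -0.1921
  θ2 = atan2(B,A) + arccos(C/0.4353) = 1.1343
φ3=240.0° → target in arm frame (0.1407, 0.0721)
  A=-0.0007, B=-0.3392, C=(l²−L²−A²−y'²−z²)/(2L)=-0.0006
  θ3 = atan2(B,A) + arccos(C/0.3392) = -0.0002

θ₁ = 0.6979, θ₂ = 1.1343, θ₃ = -0.0002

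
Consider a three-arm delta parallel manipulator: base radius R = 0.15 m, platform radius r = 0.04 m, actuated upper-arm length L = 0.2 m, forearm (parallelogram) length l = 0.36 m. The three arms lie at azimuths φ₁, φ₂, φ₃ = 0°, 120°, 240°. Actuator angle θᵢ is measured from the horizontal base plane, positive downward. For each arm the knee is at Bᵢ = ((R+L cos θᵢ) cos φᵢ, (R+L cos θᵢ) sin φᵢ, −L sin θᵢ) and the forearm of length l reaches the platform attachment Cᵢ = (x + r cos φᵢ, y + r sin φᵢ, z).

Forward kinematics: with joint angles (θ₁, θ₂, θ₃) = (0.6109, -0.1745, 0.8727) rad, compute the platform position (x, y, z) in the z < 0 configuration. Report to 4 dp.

(-0.0275, 0.1213, -0.2700)

φ1=0.0°: virtual centre (0.2738, 0.0000, -0.1147), radius l
arm 2 at φ=120.0°: (R−r)+L cos θ2 = 0.3070;  centre 2 = (-0.1535, 0.2658, 0.0347)
arm 3 at φ=240.0°: (R−r)+L cos θ3 = 0.2386;  centre 3 = (-0.1193, -0.2066, -0.1532)
|centre ₂|²−|centre ₁|² = 0.0073;  |centre ₃|²−|centre ₁|² = -0.0078
plane₁₂: -0.8546x+0.5317y+0.2989z = 0.0073
det = 0.7711;  x = 0.0014+0.1071z,  y = 0.0160+-0.3901z
sphere 1 gives Az²+Bz+C=0 with A=1.1636, B=0.1586, C=-0.0420;  B²−4AC=0.2206;  roots -0.2700, 0.1337;  negative root z = -0.2700
x = -0.0275, y = 0.1213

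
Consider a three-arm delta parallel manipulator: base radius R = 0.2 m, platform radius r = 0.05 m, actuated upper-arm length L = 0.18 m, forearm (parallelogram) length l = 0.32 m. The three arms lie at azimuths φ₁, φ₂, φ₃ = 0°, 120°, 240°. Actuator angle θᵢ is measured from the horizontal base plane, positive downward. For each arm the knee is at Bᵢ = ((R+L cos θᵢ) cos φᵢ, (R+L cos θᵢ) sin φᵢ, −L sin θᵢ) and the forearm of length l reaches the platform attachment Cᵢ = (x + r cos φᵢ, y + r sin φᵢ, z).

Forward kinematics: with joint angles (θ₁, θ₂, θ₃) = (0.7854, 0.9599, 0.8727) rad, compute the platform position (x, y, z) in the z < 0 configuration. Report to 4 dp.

φ1=0.0°: virtual centre (0.2773, 0.0000, -0.1273), radius l
φ2=120.0°: virtual centre (-0.1266, 0.2193, -0.1474), radius l
S3 = (0.2657·cos240.0°, 0.2657·sin240.0°, -0.1379) = (-0.1328, -0.2301, -0.1379)
subtract pairs → two planes through P
linear system: -0.8078x+0.4386y = -0.0072−-0.0403z; -0.8203x+-0.4602y = -0.0035−-0.0212z
det = 0.7315;  x = 0.0066+-0.0381z,  y = -0.0042+0.0218z
into |P−S₁|² = l²: 1.0019z² + 0.2750z + -0.0129 = 0;  Δ = 0.1274;  z = -0.3154 or 0.0409 → z<0 root = -0.3154
x = 0.0186, y = -0.0111

(0.0186, -0.0111, -0.3154)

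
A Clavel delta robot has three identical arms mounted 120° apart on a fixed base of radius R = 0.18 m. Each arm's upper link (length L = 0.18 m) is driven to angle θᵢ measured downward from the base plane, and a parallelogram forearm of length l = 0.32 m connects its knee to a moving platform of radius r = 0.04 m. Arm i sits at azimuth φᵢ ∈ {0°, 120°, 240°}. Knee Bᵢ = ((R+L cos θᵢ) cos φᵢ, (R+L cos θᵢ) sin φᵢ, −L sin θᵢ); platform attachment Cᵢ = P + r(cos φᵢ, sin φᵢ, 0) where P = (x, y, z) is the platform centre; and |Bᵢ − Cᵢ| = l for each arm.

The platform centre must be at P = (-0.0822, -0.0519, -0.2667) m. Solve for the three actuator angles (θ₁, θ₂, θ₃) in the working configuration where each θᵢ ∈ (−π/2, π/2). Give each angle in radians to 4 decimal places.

θ₁ = 1.1343, θ₂ = 0.7852, θ₃ = 0.2618

φ1=0.0° → target in arm frame (-0.0822, -0.0519)
  A cos θ + B sin θ = C:  0.2222·cos θ + -0.2667·sin θ = -0.1478
  √(A²+B²)=0.3471;  θ1 = -0.8762+2.0105 ≈ 1.1343
arm 2 (φ=120.0°): x'=-0.0038, y'=0.0971
  e−x'=0.1438;  (l²−L²−(e−x')²−y'²−z²)/2L = -0.0868
  θ2 = atan2(B,A) + arccos(C/0.3030) = 0.7852
arm 3 (φ=240.0°): x'=0.0860, y'=-0.0452
  A=0.0540, B=-0.2667, C=(l²−L²−A²−y'²−z²)/(2L)=-0.0169
  γ=atan2(-0.2667,0.0540)=-1.3712;  ψ=arccos(-0.0621)=1.6330;  θ3=γ+ψ≈0.2618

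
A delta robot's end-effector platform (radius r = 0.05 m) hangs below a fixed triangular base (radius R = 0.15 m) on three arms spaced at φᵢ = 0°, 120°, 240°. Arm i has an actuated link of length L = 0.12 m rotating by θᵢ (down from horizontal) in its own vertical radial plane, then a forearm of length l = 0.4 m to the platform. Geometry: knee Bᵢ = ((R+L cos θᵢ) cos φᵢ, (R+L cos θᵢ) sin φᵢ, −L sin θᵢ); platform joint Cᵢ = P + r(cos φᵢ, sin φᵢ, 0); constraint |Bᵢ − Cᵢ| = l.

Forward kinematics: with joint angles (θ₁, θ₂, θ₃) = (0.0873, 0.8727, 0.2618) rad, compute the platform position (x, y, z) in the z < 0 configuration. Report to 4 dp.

(0.0715, -0.0821, -0.3728)

arm 1 at φ=0.0°: e+L cos θ1 = 0.2195;  S1 = (0.2195, 0.0000, -0.0105)
φ2=120.0°: virtual centre (-0.0886, 0.1534, -0.0919), radius l
arm 3 at φ=240.0°: e+L cos θ3 = 0.2159;  S3 = (-0.1080, -0.1870, -0.0311)
subtract pairs → two planes through P
plane₁₂: -0.6162x+0.3068y+-0.1629z = -0.0085
Cramer: x(z) = 0.0079-0.1705z;  y(z) = -0.0118+0.1885z
into |P−S₁|² = l²: 1.0646z² + 0.0887z + -0.1149 = 0;  Δ = 0.4974;  z = -0.3728 or 0.2896 → z<0 root = -0.3728
x = 0.0715, y = -0.0821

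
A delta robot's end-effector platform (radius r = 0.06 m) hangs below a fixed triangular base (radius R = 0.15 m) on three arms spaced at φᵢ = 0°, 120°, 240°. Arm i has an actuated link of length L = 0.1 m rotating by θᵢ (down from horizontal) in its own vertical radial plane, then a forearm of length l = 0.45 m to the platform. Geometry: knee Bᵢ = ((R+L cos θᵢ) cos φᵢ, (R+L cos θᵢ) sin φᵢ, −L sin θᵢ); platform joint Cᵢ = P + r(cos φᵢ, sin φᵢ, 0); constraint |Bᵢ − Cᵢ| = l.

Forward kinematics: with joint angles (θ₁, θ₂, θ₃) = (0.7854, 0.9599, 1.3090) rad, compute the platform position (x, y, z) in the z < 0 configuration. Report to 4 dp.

(0.0559, 0.0488, -0.5056)

O1 = (0.1607·cos0.0°, 0.1607·sin0.0°, -0.0707) = (0.1607, 0.0000, -0.0707)
O2 = (0.1474·cos120.0°, 0.1474·sin120.0°, -0.0819) = (-0.0737, 0.1276, -0.0819)
arm 3 at φ=240.0°: e+L cos θ3 = 0.1159;  O3 = (-0.0579, -0.1004, -0.0966)
subtract pairs → two planes through P
[-0.4688 0.2552 -0.0224]·P = -0.0024;  [-0.4373 -0.2007 -0.0518]·P = -0.0081
Cramer: x(z) = 0.0124-0.0861z;  y(z) = 0.0133-0.0703z
sphere 1 gives Az²+Bz+C=0 with A=1.0124, B=0.1651, C=-0.1753;  B²−4AC=0.7372;  roots -0.5056, 0.3425;  negative root z = -0.5056
x = 0.0559, y = 0.0488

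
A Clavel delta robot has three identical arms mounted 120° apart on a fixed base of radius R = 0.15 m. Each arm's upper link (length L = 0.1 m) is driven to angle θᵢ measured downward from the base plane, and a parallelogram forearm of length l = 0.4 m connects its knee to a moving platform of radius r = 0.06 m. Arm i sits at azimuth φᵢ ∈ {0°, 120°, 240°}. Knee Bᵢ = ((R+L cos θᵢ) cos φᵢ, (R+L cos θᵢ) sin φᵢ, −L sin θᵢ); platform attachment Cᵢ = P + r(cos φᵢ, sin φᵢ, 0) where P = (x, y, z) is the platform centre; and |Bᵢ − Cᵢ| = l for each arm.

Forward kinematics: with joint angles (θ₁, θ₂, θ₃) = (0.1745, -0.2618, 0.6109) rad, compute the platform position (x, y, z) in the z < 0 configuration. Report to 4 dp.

(0.0032, 0.1002, -0.3574)

arm 1 at φ=0.0°: e+L cos θ1 = 0.1885;  centre 1 = (0.1885, 0.0000, -0.0174)
arm 2 at φ=120.0°: e+L cos θ2 = 0.1866;  centre 2 = (-0.0933, 0.1616, 0.0259)
φ3=240.0°: virtual centre (-0.0860, -0.1489, -0.0574), radius l
eliminate P² terms by subtracting sphere 1 from 2 and 3
plane₁₂: -0.5636x+0.3232y+0.0865z = -0.0003
Cramer: x(z) = 0.0031-0.0003z;  y(z) = 0.0043-0.2681z
quadratic in z: (1.0719)z²+(0.0325)z+(-0.1253)=0, √Δ=0.7337 → z ∈ {-0.3574, 0.3271}; z = -0.3574 (taking z<0)
x = 0.0032, y = 0.1002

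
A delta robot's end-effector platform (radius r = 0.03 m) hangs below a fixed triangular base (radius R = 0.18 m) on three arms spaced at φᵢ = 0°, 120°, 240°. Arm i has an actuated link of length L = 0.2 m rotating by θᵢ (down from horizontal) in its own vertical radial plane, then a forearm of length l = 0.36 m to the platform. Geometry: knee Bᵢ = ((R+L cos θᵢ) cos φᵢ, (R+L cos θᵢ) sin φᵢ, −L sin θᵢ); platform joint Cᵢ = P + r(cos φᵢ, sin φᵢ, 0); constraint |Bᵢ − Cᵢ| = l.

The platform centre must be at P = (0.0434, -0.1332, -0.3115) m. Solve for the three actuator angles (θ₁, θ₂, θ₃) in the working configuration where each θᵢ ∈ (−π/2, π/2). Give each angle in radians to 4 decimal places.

θ₁ = 0.6109, θ₂ = 1.3093, θ₃ = 0.3493

φ1=0.0° → target in arm frame (0.0434, -0.1332)
  A=0.1066, B=-0.3115, C=(l²−L²−A²−y'²−z²)/(2L)=-0.0913
  θ1 = atan2(B,A) + arccos(C/0.3292) = 0.6109
rotate P by −φ2: (-0.1371, 0.0290, -0.3115)
  A=0.2871, B=-0.3115, C=(l²−L²−A²−y'²−z²)/(2L)=-0.2267
  θ2 = atan2(B,A) + arccos(C/0.4236) = 1.3093
rotate P by −φ3: (0.0937, 0.1042, -0.3115)
  A cos θ + B sin θ = C:  0.0563·cos θ + -0.3115·sin θ = -0.0537
  γ=atan2(-0.3115,0.0563)=-1.3918;  ψ=arccos(-0.1695)=1.7411;  θ3=γ+ψ≈0.3493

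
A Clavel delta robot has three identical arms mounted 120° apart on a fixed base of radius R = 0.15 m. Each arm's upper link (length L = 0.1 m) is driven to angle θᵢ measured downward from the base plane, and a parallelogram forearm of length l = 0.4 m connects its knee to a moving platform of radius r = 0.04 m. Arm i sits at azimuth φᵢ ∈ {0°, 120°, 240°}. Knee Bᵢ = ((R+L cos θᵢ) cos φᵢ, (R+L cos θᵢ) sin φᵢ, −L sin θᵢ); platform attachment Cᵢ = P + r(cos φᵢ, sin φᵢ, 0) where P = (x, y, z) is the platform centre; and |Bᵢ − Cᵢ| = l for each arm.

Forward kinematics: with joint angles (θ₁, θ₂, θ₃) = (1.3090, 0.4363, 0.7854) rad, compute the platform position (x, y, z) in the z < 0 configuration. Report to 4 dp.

arm 1 at φ=0.0°: (R−r)+L cos θ1 = 0.1359;  centre 1 = (0.1359, 0.0000, -0.0966)
arm 2 at φ=120.0°: (R−r)+L cos θ2 = 0.2006;  centre 2 = (-0.1003, 0.1738, -0.0423)
φ3=240.0°: virtual centre (-0.0904, -0.1565, -0.0707), radius l
|centre ₂|²−|centre ₁|² = 0.0142;  |centre ₃|²−|centre ₁|² = 0.0099
plane₁₂: -0.4724x+0.3475y+0.1087z = 0.0142
Cramer: x(z) = -0.0258+0.1704z;  y(z) = 0.0059-0.0810z
into |P−centre ₁|² = l²: 1.0356z² + 0.1371z + -0.1245 = 0;  Δ = 0.5344;  z = -0.4192 or 0.2868 → z<0 root = -0.4192
x = -0.0973, y = 0.0398

(-0.0973, 0.0398, -0.4192)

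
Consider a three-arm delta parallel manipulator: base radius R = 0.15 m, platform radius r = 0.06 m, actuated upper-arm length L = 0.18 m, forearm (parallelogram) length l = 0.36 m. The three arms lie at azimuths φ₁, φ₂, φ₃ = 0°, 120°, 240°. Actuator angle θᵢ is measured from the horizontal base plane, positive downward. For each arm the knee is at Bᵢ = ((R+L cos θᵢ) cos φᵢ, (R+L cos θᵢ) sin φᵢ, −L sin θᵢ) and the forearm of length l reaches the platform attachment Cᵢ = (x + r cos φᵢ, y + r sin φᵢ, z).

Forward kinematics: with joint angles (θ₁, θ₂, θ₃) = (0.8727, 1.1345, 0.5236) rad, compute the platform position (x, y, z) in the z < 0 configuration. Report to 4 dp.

(-0.0035, -0.1041, -0.4117)

φ1=0.0°: virtual centre (0.2057, 0.0000, -0.1379), radius l
S2 = (0.1661·cos120.0°, 0.1661·sin120.0°, -0.1631) = (-0.0830, 0.1438, -0.1631)
φ3=240.0°: virtual centre (-0.1229, -0.2129, -0.0900), radius l
|S₂|²−|S₁|² = -0.0071;  |S₃|²−|S₁|² = 0.0072
[-0.5775 0.2876 -0.0505]·P = -0.0071;  [-0.6573 -0.4259 0.0958]·P = 0.0072
det = 0.4350;  x = 0.0022+0.0139z,  y = -0.0204+0.2035z
quadratic in z: (1.0416)z²+(0.2618)z+(-0.0688)=0, √Δ=0.5958 → z ∈ {-0.4117, 0.1603}; z = -0.4117 (taking z<0)
x = -0.0035, y = -0.1041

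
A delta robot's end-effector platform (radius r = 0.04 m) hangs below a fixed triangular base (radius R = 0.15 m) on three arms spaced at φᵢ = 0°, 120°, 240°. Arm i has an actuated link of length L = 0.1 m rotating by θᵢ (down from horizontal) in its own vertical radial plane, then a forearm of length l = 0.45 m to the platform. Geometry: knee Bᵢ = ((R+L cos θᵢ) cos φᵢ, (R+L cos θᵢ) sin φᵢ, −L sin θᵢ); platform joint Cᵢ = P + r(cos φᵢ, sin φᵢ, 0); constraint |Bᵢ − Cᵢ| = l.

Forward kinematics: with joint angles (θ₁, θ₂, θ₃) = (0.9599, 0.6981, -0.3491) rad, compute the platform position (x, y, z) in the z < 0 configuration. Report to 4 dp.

φ1=0.0°: virtual centre (0.1674, 0.0000, -0.0819), radius l
S2 = (0.1866·cos120.0°, 0.1866·sin120.0°, -0.0643) = (-0.0933, 0.1616, -0.0643)
arm 3 at φ=240.0°: ρ3 = 0.2040;  S3 = (-0.1020, -0.1766, 0.0342)
eliminate P² terms by subtracting sphere 1 from 2 and 3
[-0.5213 0.3232 0.0353]·P = 0.0042;  [-0.5387 -0.3533 0.2322]·P = 0.0081
Cramer: x(z) = -0.0114+0.2443z;  y(z) = -0.0054+0.2849z
sphere 1 gives Az²+Bz+C=0 with A=1.1408, B=0.0734, C=-0.1638;  B²−4AC=0.7528;  roots -0.4125, 0.3481;  negative root z = -0.4125
x = -0.1122, y = -0.1229

(-0.1122, -0.1229, -0.4125)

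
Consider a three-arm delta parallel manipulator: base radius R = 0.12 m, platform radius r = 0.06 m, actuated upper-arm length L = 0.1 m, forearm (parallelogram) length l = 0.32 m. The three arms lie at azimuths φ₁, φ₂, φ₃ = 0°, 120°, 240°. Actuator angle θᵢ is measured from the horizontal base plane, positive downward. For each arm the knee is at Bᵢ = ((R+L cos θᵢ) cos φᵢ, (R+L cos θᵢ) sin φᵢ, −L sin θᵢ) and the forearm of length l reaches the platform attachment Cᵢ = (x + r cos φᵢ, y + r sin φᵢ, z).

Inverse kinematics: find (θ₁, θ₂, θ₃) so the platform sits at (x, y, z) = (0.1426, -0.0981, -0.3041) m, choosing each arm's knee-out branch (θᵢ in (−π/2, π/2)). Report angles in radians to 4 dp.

φ1=0.0° → target in arm frame (0.1426, -0.0981)
  e−x'=-0.0826;  (l²−L²−(e−x')²−y'²−z²)/2L = -0.0826
  √(A²+B²)=0.3151;  θ1 = -1.8360+1.8361 ≈ 0.0001
arm 2 (φ=120.0°): x'=-0.1563, y'=-0.0744
  A cos θ + B sin θ = C:  0.2163·cos θ + -0.3041·sin θ = -0.2619
  θ2 = atan2(B,A) + arccos(C/0.3732) = 1.3963
arm 3 (φ=240.0°): x'=0.0137, y'=0.1725
  A cos θ + B sin θ = C:  0.0463·cos θ + -0.3041·sin θ = -0.1600
  γ=atan2(-0.3041,0.0463)=-1.4196;  ψ=arccos(-0.5201)=2.1177;  θ3=γ+ψ≈0.6982

θ₁ = 0.0001, θ₂ = 1.3963, θ₃ = 0.6982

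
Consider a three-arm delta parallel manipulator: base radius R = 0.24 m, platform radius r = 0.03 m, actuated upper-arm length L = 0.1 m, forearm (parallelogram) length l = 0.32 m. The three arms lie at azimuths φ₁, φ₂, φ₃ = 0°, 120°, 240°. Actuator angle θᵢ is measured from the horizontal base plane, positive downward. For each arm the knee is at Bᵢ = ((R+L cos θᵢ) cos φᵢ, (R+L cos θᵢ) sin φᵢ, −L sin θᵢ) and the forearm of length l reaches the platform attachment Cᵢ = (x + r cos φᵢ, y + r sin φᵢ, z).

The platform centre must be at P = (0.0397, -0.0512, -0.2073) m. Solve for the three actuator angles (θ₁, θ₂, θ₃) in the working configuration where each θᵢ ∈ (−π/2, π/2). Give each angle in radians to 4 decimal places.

θ₁ = 0.3495, θ₂ = 1.3086, θ₃ = 0.5233

arm 1 (φ=0.0°): x'=0.0397, y'=-0.0512
  A=0.1703, B=-0.2073, C=(l²−L²−A²−y'²−z²)/(2L)=0.0890
  γ=atan2(-0.2073,0.1703)=-0.8831;  ψ=arccos(0.3318)=1.2326;  θ1=γ+ψ≈0.3495
arm 2 (φ=120.0°): x'=-0.0642, y'=-0.0088
  A cos θ + B sin θ = C:  0.2742·cos θ + -0.2073·sin θ = -0.1292
  γ=atan2(-0.2073,0.2742)=-0.6474;  ψ=arccos(-0.3757)=1.9560;  θ2=γ+ψ≈1.3086
φ3=240.0° → target in arm frame (0.0245, 0.0600)
  A=0.1855, B=-0.2073, C=(l²−L²−A²−y'²−z²)/(2L)=0.0571
  √(A²+B²)=0.2782;  θ3 = -0.8408+1.3642 ≈ 0.5233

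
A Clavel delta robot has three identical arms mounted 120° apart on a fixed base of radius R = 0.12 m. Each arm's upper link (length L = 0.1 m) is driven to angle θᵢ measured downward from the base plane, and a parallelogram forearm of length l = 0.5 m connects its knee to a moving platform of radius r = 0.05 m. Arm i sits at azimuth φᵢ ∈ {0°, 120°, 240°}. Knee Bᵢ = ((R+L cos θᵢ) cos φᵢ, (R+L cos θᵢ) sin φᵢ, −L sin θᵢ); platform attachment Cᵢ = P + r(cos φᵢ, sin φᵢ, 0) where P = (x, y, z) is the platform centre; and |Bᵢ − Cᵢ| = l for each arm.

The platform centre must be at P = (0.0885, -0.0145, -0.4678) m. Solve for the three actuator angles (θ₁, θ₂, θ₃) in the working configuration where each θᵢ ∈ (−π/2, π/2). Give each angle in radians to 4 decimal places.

φ1=0.0° → target in arm frame (0.0885, -0.0145)
  A=-0.0185, B=-0.4678, C=(l²−L²−A²−y'²−z²)/(2L)=0.1031
  θ1 = atan2(B,A) + arccos(C/0.4682) = -0.2615
φ2=120.0° → target in arm frame (-0.0568, -0.0694)
  e−x'=0.1268;  (l²−L²−(e−x')²−y'²−z²)/2L = 0.0013
  θ2 = atan2(B,A) + arccos(C/0.4847) = 0.2619
rotate P by −φ3: (-0.0317, 0.0839, -0.4678)
  A=0.1017, B=-0.4678, C=(l²−L²−A²−y'²−z²)/(2L)=0.0189
  θ3 = atan2(B,A) + arccos(C/0.4787) = 0.1745

θ₁ = -0.2615, θ₂ = 0.2619, θ₃ = 0.1745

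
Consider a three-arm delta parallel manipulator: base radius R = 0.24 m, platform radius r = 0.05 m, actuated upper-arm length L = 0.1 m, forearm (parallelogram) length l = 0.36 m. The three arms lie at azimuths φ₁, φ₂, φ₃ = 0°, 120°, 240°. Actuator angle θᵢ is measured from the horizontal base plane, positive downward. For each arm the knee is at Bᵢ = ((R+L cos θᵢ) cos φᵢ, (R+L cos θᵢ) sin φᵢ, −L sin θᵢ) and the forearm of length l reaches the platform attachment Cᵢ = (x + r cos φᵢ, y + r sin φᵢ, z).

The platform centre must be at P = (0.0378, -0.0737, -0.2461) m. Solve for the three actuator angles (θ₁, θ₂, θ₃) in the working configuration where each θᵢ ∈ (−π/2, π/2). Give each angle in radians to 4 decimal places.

θ₁ = 0.0000, θ₂ = 1.0473, θ₃ = -0.0862

arm 1 (φ=0.0°): x'=0.0378, y'=-0.0737
  e−x'=0.1522;  (l²−L²−(e−x')²−y'²−z²)/2L = 0.1522
  γ=atan2(-0.2461,0.1522)=-1.0169;  ψ=arccos(0.5260)=1.0170;  θ1=γ+ψ≈0.0000
arm 2 (φ=120.0°): x'=-0.0827, y'=0.0041
  A=0.2727, B=-0.2461, C=(l²−L²−A²−y'²−z²)/(2L)=-0.0768
  √(A²+B²)=0.3673;  θ2 = -0.7341+1.7814 ≈ 1.0473
arm 3 (φ=240.0°): x'=0.0449, y'=0.0696
  A=0.1451, B=-0.2461, C=(l²−L²−A²−y'²−z²)/(2L)=0.1657
  γ=atan2(-0.2461,0.1451)=-1.0381;  ψ=arccos(0.5801)=0.9519;  θ3=γ+ψ≈-0.0862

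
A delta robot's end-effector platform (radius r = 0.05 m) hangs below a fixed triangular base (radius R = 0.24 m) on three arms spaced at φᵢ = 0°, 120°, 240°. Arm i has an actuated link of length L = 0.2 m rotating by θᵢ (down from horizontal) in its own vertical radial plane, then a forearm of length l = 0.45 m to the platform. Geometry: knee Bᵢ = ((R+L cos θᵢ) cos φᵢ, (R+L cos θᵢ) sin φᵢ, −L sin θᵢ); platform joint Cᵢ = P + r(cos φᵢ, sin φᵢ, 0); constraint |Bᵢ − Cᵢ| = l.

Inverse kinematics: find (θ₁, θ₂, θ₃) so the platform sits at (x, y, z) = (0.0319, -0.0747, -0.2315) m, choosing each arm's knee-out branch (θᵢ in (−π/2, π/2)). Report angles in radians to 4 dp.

φ1=0.0° → target in arm frame (0.0319, -0.0747)
  A=0.1581, B=-0.2315, C=(l²−L²−A²−y'²−z²)/(2L)=0.1958
  θ1 = atan2(B,A) + arccos(C/0.2803) = -0.1742
φ2=120.0° → target in arm frame (-0.0806, 0.0097)
  A cos θ + B sin θ = C:  0.2706·cos θ + -0.2315·sin θ = 0.0889
  √(A²+B²)=0.3561;  θ2 = -0.7076+1.3185 ≈ 0.6109
arm 3 (φ=240.0°): x'=0.0487, y'=0.0650
  A cos θ + B sin θ = C:  0.1413·cos θ + -0.2315·sin θ = 0.2118
  √(A²+B²)=0.2712;  θ3 = -1.0229+0.6744 ≈ -0.3486

θ₁ = -0.1742, θ₂ = 0.6109, θ₃ = -0.3486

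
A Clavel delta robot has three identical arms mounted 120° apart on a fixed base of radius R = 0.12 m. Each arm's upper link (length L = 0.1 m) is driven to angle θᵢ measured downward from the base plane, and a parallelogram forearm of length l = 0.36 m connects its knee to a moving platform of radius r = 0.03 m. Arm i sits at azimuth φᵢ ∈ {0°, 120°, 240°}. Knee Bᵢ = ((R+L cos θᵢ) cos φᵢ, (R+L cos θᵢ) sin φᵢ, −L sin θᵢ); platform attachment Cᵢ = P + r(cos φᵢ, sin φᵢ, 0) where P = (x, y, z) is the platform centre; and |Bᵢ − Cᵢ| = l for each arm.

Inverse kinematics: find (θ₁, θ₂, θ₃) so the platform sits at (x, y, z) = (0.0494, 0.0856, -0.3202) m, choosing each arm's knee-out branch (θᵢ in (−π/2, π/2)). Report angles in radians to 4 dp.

arm 1 (φ=0.0°): x'=0.0494, y'=0.0856
  e−x'=0.0406;  (l²−L²−(e−x')²−y'²−z²)/2L = 0.0405
  √(A²+B²)=0.3228;  θ1 = -1.4447+1.4450 ≈ 0.0004
arm 2 (φ=120.0°): x'=0.0494, y'=-0.0856
  e−x'=0.0406;  (l²−L²−(e−x')²−y'²−z²)/2L = 0.0405
  γ=atan2(-0.3202,0.0406)=-1.4448;  ψ=arccos(0.1255)=1.4450;  θ2=γ+ψ≈0.0002
rotate P by −φ3: (-0.0988, 0.0000, -0.3202)
  A=0.1888, B=-0.3202, C=(l²−L²−A²−y'²−z²)/(2L)=-0.0929
  γ=atan2(-0.3202,0.1888)=-1.0380;  ψ=arccos(-0.2500)=1.8235;  θ3=γ+ψ≈0.7855

θ₁ = 0.0004, θ₂ = 0.0002, θ₃ = 0.7855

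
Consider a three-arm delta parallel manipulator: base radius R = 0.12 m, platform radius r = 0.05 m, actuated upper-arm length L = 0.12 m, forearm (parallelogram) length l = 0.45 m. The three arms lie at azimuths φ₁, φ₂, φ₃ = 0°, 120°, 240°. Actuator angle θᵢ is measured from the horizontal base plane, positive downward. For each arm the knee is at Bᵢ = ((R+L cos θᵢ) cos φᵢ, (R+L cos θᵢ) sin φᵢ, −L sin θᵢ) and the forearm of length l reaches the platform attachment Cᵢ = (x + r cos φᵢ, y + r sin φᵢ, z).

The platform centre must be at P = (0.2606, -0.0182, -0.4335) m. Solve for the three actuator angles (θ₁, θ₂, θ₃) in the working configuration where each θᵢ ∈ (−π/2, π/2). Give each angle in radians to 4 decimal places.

θ₁ = -0.0875, θ₂ = 1.3957, θ₃ = 1.3086

rotate P by −φ1: (0.2606, -0.0182, -0.4335)
  A=-0.1906, B=-0.4335, C=(l²−L²−A²−y'²−z²)/(2L)=-0.1520
  θ1 = atan2(B,A) + arccos(C/0.4736) = -0.0875
arm 2 (φ=120.0°): x'=-0.1461, y'=-0.2166
  e−x'=0.2161;  (l²−L²−(e−x')²−y'²−z²)/2L = -0.3892
  θ2 = atan2(B,A) + arccos(C/0.4844) = 1.3957
rotate P by −φ3: (-0.1145, 0.2348, -0.4335)
  e−x'=0.1845;  (l²−L²−(e−x')²−y'²−z²)/2L = -0.3708
  √(A²+B²)=0.4711;  θ3 = -1.1683+2.4769 ≈ 1.3086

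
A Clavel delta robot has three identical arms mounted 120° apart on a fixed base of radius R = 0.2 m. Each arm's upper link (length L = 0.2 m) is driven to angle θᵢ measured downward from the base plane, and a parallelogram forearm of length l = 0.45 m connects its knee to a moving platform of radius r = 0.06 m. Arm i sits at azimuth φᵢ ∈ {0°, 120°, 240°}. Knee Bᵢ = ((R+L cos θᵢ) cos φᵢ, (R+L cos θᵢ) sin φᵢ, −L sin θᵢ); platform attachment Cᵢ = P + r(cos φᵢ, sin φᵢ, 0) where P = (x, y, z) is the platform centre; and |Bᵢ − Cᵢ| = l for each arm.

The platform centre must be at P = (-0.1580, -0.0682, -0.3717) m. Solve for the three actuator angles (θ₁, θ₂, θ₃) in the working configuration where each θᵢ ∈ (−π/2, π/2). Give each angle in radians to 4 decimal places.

θ₁ = 1.0469, θ₂ = 0.4362, θ₃ = -0.0876

φ1=0.0° → target in arm frame (-0.1580, -0.0682)
  e−x'=0.2980;  (l²−L²−(e−x')²−y'²−z²)/2L = -0.1728
  γ=atan2(-0.3717,0.2980)=-0.8950;  ψ=arccos(-0.3627)=1.9420;  θ1=γ+ψ≈1.0469
φ2=120.0° → target in arm frame (0.0199, 0.1709)
  A=0.1201, B=-0.3717, C=(l²−L²−A²−y'²−z²)/(2L)=-0.0482
  γ=atan2(-0.3717,0.1201)=-1.2584;  ψ=arccos(-0.1235)=1.6946;  θ2=γ+ψ≈0.4362
rotate P by −φ3: (0.1381, -0.1027, -0.3717)
  A cos θ + B sin θ = C:  0.0019·cos θ + -0.3717·sin θ = 0.0345
  γ=atan2(-0.3717,0.0019)=-1.5656;  ψ=arccos(0.0927)=1.4780;  θ3=γ+ψ≈-0.0876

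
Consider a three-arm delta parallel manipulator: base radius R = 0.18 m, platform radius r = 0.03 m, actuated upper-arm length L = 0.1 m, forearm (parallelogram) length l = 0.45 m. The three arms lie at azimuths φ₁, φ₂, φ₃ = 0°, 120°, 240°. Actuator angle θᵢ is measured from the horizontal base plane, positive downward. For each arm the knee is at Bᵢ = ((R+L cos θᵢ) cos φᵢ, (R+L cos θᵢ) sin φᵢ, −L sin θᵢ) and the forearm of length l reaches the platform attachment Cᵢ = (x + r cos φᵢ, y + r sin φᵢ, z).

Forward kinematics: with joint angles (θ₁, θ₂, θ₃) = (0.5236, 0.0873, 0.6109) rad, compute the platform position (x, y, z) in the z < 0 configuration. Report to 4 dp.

arm 1 at φ=0.0°: ρ1 = 0.2366;  O1 = (0.2366, 0.0000, -0.0500)
arm 2 at φ=120.0°: ρ2 = 0.2496;  O2 = (-0.1248, 0.2162, -0.0087)
φ3=240.0°: virtual centre (-0.1160, -0.2008, -0.0574), radius l
eliminate P² terms by subtracting sphere 1 from 2 and 3
plane₁₂: -0.7228x+0.4324y+0.0826z = 0.0039
det = 0.5952;  x = -0.0016+0.0450z,  y = 0.0063+-0.1157z
quadratic in z: (1.0154)z²+(0.0771)z+(-0.1432)=0, √Δ=0.7666 → z ∈ {-0.4154, 0.3395}; z = -0.4154 (taking z<0)
x = -0.0203, y = 0.0544

(-0.0203, 0.0544, -0.4154)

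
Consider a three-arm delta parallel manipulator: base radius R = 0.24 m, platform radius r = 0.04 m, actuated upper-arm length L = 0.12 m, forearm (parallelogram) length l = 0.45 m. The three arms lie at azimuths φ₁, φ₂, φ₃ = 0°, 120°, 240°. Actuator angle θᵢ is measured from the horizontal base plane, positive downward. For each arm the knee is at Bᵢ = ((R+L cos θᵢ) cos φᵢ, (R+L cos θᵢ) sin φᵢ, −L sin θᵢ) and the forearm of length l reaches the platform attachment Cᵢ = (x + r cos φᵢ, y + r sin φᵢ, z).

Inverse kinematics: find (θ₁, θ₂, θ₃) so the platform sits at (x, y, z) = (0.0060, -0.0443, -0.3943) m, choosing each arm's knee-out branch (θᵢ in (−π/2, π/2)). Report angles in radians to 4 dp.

rotate P by −φ1: (0.0060, -0.0443, -0.3943)
  e−x'=0.1940;  (l²−L²−(e−x')²−y'²−z²)/2L = -0.0290
  θ1 = atan2(B,A) + arccos(C/0.4394) = 0.5234
φ2=120.0° → target in arm frame (-0.0414, 0.0170)
  e−x'=0.2414;  (l²−L²−(e−x')²−y'²−z²)/2L = -0.1080
  √(A²+B²)=0.4623;  θ2 = -1.0215+1.8066 ≈ 0.7851
rotate P by −φ3: (0.0354, 0.0273, -0.3943)
  e−x'=0.1646;  (l²−L²−(e−x')²−y'²−z²)/2L = 0.0199
  γ=atan2(-0.3943,0.1646)=-1.1753;  ψ=arccos(0.0466)=1.5242;  θ3=γ+ψ≈0.3490

θ₁ = 0.5234, θ₂ = 0.7851, θ₃ = 0.3490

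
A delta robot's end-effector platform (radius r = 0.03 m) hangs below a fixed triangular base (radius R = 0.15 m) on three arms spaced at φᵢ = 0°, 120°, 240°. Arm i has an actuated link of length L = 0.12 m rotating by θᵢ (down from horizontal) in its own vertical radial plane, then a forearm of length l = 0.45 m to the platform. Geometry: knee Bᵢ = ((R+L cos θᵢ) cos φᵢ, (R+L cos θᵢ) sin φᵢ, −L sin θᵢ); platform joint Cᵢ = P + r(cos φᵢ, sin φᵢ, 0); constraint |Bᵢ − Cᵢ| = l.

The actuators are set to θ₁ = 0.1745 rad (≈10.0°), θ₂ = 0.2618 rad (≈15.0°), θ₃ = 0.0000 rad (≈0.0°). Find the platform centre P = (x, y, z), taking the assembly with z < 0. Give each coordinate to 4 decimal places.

(-0.0057, -0.0311, -0.3977)

φ1=0.0°: virtual centre (0.2382, 0.0000, -0.0208), radius l
S2 = (0.2359·cos120.0°, 0.2359·sin120.0°, -0.0311) = (-0.1180, 0.2043, -0.0311)
φ3=240.0°: virtual centre (-0.1200, -0.2078, 0.0000), radius l
eliminate P² terms by subtracting sphere 1 from 2 and 3
linear system: -0.7123x+0.4086y = -0.0005−-0.0204z; -0.7164x+-0.4157y = 0.0004−0.0417z
Cramer: x(z) = 0.0001+0.0145z;  y(z) = -0.0012+0.0753z
sphere 1 gives Az²+Bz+C=0 with A=1.0059, B=0.0346, C=-0.1454;  B²−4AC=0.5861;  roots -0.3977, 0.3634;  negative root z = -0.3977
x = -0.0057, y = -0.0311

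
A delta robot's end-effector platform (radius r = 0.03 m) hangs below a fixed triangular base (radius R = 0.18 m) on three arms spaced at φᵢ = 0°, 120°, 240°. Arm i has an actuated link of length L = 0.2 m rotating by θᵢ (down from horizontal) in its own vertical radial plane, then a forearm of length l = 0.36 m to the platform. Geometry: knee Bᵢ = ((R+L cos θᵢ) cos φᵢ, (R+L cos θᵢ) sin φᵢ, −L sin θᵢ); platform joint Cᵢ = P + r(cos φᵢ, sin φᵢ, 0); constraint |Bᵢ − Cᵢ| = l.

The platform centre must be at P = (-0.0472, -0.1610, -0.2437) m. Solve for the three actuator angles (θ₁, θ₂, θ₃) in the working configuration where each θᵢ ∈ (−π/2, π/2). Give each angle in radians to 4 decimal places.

θ₁ = 0.9599, θ₂ = 1.2214, θ₃ = -0.3494

arm 1 (φ=0.0°): x'=-0.0472, y'=-0.1610
  A=0.1972, B=-0.2437, C=(l²−L²−A²−y'²−z²)/(2L)=-0.0865
  γ=atan2(-0.2437,0.1972)=-0.8905;  ψ=arccos(-0.2759)=1.8503;  θ1=γ+ψ≈0.9599
arm 2 (φ=120.0°): x'=-0.1158, y'=0.1214
  A cos θ + B sin θ = C:  0.2658·cos θ + -0.2437·sin θ = -0.1380
  θ2 = atan2(B,A) + arccos(C/0.3606) = 1.2214
arm 3 (φ=240.0°): x'=0.1630, y'=0.0396
  e−x'=-0.0130;  (l²−L²−(e−x')²−y'²−z²)/2L = 0.0712
  θ3 = atan2(B,A) + arccos(C/0.2440) = -0.3494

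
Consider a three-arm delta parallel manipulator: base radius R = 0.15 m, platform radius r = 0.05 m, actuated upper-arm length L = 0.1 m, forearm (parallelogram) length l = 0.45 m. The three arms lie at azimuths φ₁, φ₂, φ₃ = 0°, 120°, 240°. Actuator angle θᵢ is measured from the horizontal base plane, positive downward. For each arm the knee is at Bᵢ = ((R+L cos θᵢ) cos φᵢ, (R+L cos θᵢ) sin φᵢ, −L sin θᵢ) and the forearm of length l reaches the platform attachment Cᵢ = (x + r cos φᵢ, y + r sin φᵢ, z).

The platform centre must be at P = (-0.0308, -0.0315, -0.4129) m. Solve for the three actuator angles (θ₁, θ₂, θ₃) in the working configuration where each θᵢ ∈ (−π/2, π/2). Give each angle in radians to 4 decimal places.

θ₁ = 0.2616, θ₂ = 0.1745, θ₃ = -0.0872

arm 1 (φ=0.0°): x'=-0.0308, y'=-0.0315
  A=0.1308, B=-0.4129, C=(l²−L²−A²−y'²−z²)/(2L)=0.0196
  √(A²+B²)=0.4331;  θ1 = -1.2640+1.5256 ≈ 0.2616
φ2=120.0° → target in arm frame (-0.0119, 0.0424)
  A cos θ + B sin θ = C:  0.1119·cos θ + -0.4129·sin θ = 0.0385
  γ=atan2(-0.4129,0.1119)=-1.3062;  ψ=arccos(0.0900)=1.4807;  θ2=γ+ψ≈0.1745
φ3=240.0° → target in arm frame (0.0427, -0.0109)
  A=0.0573, B=-0.4129, C=(l²−L²−A²−y'²−z²)/(2L)=0.0930
  √(A²+B²)=0.4169;  θ3 = -1.4329+1.3457 ≈ -0.0872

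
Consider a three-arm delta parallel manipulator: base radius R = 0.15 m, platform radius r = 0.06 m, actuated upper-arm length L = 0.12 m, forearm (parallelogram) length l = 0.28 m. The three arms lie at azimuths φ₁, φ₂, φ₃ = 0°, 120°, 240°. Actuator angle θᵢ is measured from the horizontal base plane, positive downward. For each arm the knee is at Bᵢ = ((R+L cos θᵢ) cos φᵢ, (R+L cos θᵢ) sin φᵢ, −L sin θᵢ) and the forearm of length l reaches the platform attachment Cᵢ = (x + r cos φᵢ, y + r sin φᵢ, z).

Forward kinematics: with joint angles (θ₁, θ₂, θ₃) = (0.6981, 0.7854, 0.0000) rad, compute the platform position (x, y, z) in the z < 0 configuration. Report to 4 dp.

(-0.0302, -0.0705, -0.2458)

S1 = (0.1819·cos0.0°, 0.1819·sin0.0°, -0.0771) = (0.1819, 0.0000, -0.0771)
φ2=120.0°: virtual centre (-0.0874, 0.1514, -0.0849), radius l
S3 = (0.2100·cos240.0°, 0.2100·sin240.0°, 0.0000) = (-0.1050, -0.1819, 0.0000)
subtract pairs → two planes through P
[-0.5387 0.3029 -0.0154]·P = -0.0013;  [-0.5739 -0.3637 0.1543]·P = 0.0051
Cramer: x(z) = -0.0029+0.1112z;  y(z) = -0.0093+0.2487z
into |P−S₁|² = l²: 1.0742z² + 0.1085z + -0.0382 = 0;  Δ = 0.1760;  z = -0.2458 or 0.1447 → z<0 root = -0.2458
x = -0.0302, y = -0.0705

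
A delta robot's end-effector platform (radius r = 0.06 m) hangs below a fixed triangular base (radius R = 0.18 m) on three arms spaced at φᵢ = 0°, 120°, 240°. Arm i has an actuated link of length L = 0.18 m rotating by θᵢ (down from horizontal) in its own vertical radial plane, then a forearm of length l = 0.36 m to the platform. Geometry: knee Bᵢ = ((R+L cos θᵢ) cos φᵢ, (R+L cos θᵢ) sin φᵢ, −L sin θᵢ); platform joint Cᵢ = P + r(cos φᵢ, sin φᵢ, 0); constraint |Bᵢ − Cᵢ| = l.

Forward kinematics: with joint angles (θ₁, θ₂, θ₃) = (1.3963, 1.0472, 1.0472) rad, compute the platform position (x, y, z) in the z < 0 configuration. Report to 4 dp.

φ1=0.0°: virtual centre (0.1513, 0.0000, -0.1773), radius l
arm 2 at φ=120.0°: e+L cos θ2 = 0.2100;  centre 2 = (-0.1050, 0.1819, -0.1559)
arm 3 at φ=240.0°: e+L cos θ3 = 0.2100;  centre 3 = (-0.1050, -0.1819, -0.1559)
eliminate P² terms by subtracting sphere 1 from 2 and 3
plane₁₂: -0.5125x+0.3637y+0.0428z = 0.0141
Cramer: x(z) = -0.0275+0.0834z;  y(z) = 0.0000-0.0000z
quadratic in z: (1.0070)z²+(0.3247)z+(-0.0662)=0, √Δ=0.6100 → z ∈ {-0.4641, 0.1417}; z = -0.4641 (taking z<0)
x = -0.0662, y = 0.0000

(-0.0662, 0.0000, -0.4641)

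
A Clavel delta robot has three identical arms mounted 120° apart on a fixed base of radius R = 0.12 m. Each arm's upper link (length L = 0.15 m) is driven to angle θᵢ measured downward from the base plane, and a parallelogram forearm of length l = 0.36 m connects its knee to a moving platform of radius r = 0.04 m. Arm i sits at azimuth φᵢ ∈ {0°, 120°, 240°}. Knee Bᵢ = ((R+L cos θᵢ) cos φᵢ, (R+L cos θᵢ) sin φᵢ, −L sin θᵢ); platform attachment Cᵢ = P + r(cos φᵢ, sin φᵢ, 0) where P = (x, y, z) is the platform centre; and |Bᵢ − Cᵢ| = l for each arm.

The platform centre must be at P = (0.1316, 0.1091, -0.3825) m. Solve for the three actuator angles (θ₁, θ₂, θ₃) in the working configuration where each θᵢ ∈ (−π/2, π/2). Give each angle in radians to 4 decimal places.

rotate P by −φ1: (0.1316, 0.1091, -0.3825)
  A=-0.0516, B=-0.3825, C=(l²−L²−A²−y'²−z²)/(2L)=-0.1792
  √(A²+B²)=0.3860;  θ1 = -1.7049+2.0537 ≈ 0.3489
rotate P by −φ2: (0.0287, -0.1685, -0.3825)
  A=0.0513, B=-0.3825, C=(l²−L²−A²−y'²−z²)/(2L)=-0.2341
  θ2 = atan2(B,A) + arccos(C/0.3859) = 0.7852
φ3=240.0° → target in arm frame (-0.1603, 0.0594)
  A=0.2403, B=-0.3825, C=(l²−L²−A²−y'²−z²)/(2L)=-0.3349
  γ=atan2(-0.3825,0.2403)=-1.0099;  ψ=arccos(-0.7414)=2.4060;  θ3=γ+ψ≈1.3961

θ₁ = 0.3489, θ₂ = 0.7852, θ₃ = 1.3961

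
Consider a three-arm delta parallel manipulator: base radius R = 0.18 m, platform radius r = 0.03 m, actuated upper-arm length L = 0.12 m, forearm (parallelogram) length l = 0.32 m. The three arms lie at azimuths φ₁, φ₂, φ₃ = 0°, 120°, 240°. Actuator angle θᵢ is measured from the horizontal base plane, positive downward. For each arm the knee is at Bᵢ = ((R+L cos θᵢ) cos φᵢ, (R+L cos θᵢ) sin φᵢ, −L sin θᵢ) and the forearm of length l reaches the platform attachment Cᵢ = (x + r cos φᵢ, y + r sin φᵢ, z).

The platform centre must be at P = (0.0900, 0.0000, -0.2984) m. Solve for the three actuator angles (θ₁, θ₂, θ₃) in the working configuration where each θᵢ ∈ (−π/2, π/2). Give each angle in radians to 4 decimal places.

θ₁ = 0.2620, θ₂ = 1.1347, θ₃ = 1.1347

φ1=0.0° → target in arm frame (0.0900, 0.0000)
  A cos θ + B sin θ = C:  0.0600·cos θ + -0.2984·sin θ = -0.0193
  γ=atan2(-0.2984,0.0600)=-1.3724;  ψ=arccos(-0.0636)=1.6344;  θ1=γ+ψ≈0.2620
arm 2 (φ=120.0°): x'=-0.0450, y'=-0.0779
  e−x'=0.1950;  (l²−L²−(e−x')²−y'²−z²)/2L = -0.1881
  √(A²+B²)=0.3565;  θ2 = -0.9920+2.1266 ≈ 1.1347
φ3=240.0° → target in arm frame (-0.0450, 0.0779)
  A cos θ + B sin θ = C:  0.1950·cos θ + -0.2984·sin θ = -0.1881
  θ3 = atan2(B,A) + arccos(C/0.3565) = 1.1347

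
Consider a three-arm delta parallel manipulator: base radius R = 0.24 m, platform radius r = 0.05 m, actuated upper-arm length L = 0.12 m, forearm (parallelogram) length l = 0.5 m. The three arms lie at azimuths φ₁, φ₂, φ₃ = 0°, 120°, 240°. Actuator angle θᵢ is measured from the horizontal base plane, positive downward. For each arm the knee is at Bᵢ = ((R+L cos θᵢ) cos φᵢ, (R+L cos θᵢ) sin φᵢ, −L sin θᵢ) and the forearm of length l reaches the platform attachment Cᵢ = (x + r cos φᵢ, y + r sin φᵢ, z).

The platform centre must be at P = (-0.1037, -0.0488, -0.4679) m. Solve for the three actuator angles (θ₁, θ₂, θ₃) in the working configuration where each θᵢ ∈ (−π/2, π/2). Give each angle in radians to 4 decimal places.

θ₁ = 1.1343, θ₂ = 0.6107, θ₃ = 0.1742

rotate P by −φ1: (-0.1037, -0.0488, -0.4679)
  A=0.2937, B=-0.4679, C=(l²−L²−A²−y'²−z²)/(2L)=-0.2999
  θ1 = atan2(B,A) + arccos(C/0.5524) = 1.1343
rotate P by −φ2: (0.0096, 0.1142, -0.4679)
  A=0.1804, B=-0.4679, C=(l²−L²−A²−y'²−z²)/(2L)=-0.1205
  θ2 = atan2(B,A) + arccos(C/0.5015) = 0.6107
φ3=240.0° → target in arm frame (0.0941, -0.0654)
  A cos θ + B sin θ = C:  0.0959·cos θ + -0.4679·sin θ = 0.0133
  θ3 = atan2(B,A) + arccos(C/0.4776) = 0.1742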